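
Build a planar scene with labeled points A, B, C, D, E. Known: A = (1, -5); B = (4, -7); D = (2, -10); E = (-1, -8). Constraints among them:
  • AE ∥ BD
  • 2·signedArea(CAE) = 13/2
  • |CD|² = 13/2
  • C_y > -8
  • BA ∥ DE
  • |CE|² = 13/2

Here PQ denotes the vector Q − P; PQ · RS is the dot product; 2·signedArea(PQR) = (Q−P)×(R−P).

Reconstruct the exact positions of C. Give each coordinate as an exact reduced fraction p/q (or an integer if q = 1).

1. C_x = 3/2  [line 3·x + -2·y + -39/2 = 0 ∩ |CD|² = 13/2]
2. C_y = -15/2  [line 3·x + -2·y + -39/2 = 0 ∩ |CD|² = 13/2]
   → C = (3/2, -15/2)

C = (3/2, -15/2)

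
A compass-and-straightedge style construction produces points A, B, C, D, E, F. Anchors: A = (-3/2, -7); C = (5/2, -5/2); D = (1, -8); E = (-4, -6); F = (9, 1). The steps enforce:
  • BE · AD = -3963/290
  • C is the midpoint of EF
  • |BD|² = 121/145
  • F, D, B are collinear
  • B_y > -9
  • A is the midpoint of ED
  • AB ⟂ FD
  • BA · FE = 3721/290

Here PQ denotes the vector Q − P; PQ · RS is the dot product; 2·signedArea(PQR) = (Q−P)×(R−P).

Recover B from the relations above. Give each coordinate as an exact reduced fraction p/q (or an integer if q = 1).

1. B_x = 57/145  [F, D, B are collinear ∩ AB ⟂ FD]
2. B_y = -1259/145  [F, D, B are collinear ∩ AB ⟂ FD]
   → B = (57/145, -1259/145)

B = (57/145, -1259/145)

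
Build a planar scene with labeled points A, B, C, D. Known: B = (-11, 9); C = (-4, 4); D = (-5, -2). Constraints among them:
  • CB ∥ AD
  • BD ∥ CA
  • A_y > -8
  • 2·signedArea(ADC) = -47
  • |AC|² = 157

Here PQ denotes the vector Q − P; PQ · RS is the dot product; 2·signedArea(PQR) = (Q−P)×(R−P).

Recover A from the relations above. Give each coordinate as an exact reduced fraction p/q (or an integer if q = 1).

A = (2, -7)

1. A_x = 2  [CB ∥ AD ∩ BD ∥ CA]
2. A_y = -7  [CB ∥ AD ∩ BD ∥ CA]
   → A = (2, -7)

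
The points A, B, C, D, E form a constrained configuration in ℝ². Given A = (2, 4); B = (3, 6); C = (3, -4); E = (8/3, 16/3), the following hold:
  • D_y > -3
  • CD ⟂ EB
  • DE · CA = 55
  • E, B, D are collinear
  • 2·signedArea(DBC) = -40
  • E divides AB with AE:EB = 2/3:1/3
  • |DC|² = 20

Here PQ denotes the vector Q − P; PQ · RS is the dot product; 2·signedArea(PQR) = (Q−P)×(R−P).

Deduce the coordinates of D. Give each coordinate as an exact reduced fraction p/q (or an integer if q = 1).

D = (-1, -2)

1. D_x = -1  [E, B, D are collinear ∩ CD ⟂ EB]
2. D_y = -2  [E, B, D are collinear ∩ CD ⟂ EB]
   → D = (-1, -2)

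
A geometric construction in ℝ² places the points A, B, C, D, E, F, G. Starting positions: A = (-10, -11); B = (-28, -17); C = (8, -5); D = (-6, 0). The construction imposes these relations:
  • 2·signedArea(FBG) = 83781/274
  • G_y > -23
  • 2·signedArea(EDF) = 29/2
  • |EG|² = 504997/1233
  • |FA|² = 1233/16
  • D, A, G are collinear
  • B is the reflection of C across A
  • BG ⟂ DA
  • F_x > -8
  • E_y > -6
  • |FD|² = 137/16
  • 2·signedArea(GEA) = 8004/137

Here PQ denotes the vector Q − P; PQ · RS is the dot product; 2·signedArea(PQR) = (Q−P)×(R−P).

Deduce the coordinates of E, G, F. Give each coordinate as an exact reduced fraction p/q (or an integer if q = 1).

E = (-8/3, -16/3)
F = (-7, -11/4)
G = (-1922/137, -3025/137)

1. G_x = -1922/137  [D, A, G are collinear ∩ BG ⟂ DA]
2. G_y = -3025/137  [D, A, G are collinear ∩ BG ⟂ DA]
   → G = (-1922/137, -3025/137)
3. F_x = -7  [line 696/137·x + 1914/137·y + 20271/274 = 0 ∩ |FD|² = 137/16]
4. F_y = -11/4  [line 696/137·x + 1914/137·y + 20271/274 = 0 ∩ |FD|² = 137/16]
   → F = (-7, -11/4)
5. E_x = -8/3  [line 11/4·x + -1·y + 2 = 0 ∩ |EG|² = 504997/1233]
6. E_y = -16/3  [line 11/4·x + -1·y + 2 = 0 ∩ |EG|² = 504997/1233]
   → E = (-8/3, -16/3)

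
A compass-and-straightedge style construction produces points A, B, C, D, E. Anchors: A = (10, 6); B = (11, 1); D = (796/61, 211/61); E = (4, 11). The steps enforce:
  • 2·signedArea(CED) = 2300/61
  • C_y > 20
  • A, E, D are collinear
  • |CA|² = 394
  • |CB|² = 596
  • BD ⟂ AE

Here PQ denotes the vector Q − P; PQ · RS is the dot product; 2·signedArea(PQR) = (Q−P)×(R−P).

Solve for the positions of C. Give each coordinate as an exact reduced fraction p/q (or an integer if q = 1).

1. C_x = -3  [line 460/61·x + 552/61·y + -10212/61 = 0 ∩ |CB|² = 596]
2. C_y = 21  [line 460/61·x + 552/61·y + -10212/61 = 0 ∩ |CB|² = 596]
   → C = (-3, 21)

C = (-3, 21)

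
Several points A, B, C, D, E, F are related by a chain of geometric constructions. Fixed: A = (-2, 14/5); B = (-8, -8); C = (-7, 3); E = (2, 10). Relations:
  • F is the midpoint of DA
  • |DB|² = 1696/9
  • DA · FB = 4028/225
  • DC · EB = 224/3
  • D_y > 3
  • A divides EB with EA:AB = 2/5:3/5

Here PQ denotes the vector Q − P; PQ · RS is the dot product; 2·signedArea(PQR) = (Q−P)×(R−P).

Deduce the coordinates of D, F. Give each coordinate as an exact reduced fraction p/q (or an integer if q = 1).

1. D_x = -4/3  [line 10·x + 18·y + -176/3 = 0 ∩ |DB|² = 1696/9]
2. D_y = 4  [line 10·x + 18·y + -176/3 = 0 ∩ |DB|² = 1696/9]
   → D = (-4/3, 4)
3. F_x = -5/3  [DA · FB = 4028/225 ∩ F is the midpoint of DA]
4. F_y = 17/5  [DA · FB = 4028/225 ∩ F is the midpoint of DA]
   → F = (-5/3, 17/5)

D = (-4/3, 4)
F = (-5/3, 17/5)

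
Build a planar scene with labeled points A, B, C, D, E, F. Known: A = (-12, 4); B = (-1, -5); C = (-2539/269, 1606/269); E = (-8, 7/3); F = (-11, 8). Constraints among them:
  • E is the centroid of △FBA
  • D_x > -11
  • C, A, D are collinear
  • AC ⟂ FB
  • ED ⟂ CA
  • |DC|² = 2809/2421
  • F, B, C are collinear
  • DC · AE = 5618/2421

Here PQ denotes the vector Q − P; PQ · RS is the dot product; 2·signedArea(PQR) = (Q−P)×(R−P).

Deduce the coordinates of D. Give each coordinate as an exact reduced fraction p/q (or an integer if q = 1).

1. D_x = -8306/807  [C, A, D are collinear ∩ ED ⟂ CA]
2. D_y = 4288/807  [C, A, D are collinear ∩ ED ⟂ CA]
   → D = (-8306/807, 4288/807)

D = (-8306/807, 4288/807)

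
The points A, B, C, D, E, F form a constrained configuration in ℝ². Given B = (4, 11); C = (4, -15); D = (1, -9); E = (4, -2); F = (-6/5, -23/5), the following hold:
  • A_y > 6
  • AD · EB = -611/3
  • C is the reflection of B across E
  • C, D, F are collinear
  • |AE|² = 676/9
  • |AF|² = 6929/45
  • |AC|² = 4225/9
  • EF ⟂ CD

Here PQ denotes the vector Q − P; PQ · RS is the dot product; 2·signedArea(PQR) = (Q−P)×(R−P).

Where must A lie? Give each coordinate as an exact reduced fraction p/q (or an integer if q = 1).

A = (4, 20/3)

1. A_y = 20/3  [AD · EB = -611/3]
2. A_x = 4  [|AC|² = 4225/9]
   → A = (4, 20/3)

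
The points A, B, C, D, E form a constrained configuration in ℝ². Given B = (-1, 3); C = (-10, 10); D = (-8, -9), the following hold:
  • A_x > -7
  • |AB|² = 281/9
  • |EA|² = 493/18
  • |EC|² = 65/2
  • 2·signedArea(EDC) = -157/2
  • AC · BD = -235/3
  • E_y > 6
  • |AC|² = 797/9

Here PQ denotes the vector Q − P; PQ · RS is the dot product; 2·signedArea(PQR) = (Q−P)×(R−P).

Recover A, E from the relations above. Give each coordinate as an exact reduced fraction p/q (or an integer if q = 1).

A = (-19/3, 4/3)
E = (-11/2, 13/2)

1. A_x = -19/3  [line 7·x + 12·y + 85/3 = 0 ∩ |AC|² = 797/9]
2. A_y = 4/3  [line 7·x + 12·y + 85/3 = 0 ∩ |AC|² = 797/9]
   → A = (-19/3, 4/3)
3. E_x = -11/2  [line -19·x + -2·y + -183/2 = 0 ∩ |EA|² = 493/18]
4. E_y = 13/2  [line -19·x + -2·y + -183/2 = 0 ∩ |EA|² = 493/18]
   → E = (-11/2, 13/2)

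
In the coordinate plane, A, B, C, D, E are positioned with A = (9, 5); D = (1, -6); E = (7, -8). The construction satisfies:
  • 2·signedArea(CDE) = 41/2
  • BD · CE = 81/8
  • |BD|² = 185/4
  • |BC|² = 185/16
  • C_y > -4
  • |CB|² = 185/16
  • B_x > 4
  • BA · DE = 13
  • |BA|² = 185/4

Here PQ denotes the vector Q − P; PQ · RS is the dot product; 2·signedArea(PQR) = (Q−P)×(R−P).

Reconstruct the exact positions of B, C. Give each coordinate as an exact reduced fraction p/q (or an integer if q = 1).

1. B_x = 5  [line -6·x + 2·y + 31 = 0 ∩ |BD|² = 185/4]
2. B_y = -1/2  [line -6·x + 2·y + 31 = 0 ∩ |BD|² = 185/4]
   → B = (5, -1/2)
3. C_x = 3  [BD · CE = 81/8 ∩ 2·signedArea(CDE) = 41/2]
4. C_y = -13/4  [BD · CE = 81/8 ∩ 2·signedArea(CDE) = 41/2]
   → C = (3, -13/4)

B = (5, -1/2)
C = (3, -13/4)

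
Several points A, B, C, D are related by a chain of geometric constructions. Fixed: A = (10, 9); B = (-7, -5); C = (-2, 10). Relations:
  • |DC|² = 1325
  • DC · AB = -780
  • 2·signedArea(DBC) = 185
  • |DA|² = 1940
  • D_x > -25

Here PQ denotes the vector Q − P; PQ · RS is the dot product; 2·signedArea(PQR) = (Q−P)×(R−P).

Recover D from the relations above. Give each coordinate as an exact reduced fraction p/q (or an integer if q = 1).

D = (-24, -19)

1. D_x = -24  [DC · AB = -780 ∩ 2·signedArea(DBC) = 185]
2. D_y = -19  [DC · AB = -780 ∩ 2·signedArea(DBC) = 185]
   → D = (-24, -19)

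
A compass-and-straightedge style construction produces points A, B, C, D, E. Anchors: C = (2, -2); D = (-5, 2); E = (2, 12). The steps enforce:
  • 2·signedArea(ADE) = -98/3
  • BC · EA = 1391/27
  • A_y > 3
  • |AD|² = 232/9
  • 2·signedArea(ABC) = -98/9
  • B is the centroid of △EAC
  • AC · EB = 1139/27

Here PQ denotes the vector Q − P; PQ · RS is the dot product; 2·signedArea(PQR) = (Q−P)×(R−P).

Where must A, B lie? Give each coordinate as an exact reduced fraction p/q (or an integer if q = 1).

1. A_x = -1/3  [line -10·x + 7·y + -94/3 = 0 ∩ |AD|² = 232/9]
2. A_y = 4  [line -10·x + 7·y + -94/3 = 0 ∩ |AD|² = 232/9]
   → A = (-1/3, 4)
3. B_x = 11/9  [2·signedArea(ABC) = -98/9 ∩ B is the centroid of △EAC]
4. B_y = 14/3  [2·signedArea(ABC) = -98/9 ∩ B is the centroid of △EAC]
   → B = (11/9, 14/3)

A = (-1/3, 4)
B = (11/9, 14/3)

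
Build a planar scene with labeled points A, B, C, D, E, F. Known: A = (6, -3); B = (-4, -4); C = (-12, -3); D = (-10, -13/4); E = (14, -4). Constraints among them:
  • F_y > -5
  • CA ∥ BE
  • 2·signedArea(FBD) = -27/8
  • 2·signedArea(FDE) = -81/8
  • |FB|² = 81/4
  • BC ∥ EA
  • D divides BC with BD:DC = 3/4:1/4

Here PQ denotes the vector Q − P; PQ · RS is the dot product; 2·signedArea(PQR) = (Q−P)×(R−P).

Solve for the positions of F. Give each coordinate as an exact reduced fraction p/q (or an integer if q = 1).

F = (1/2, -4)

1. F_x = 1/2  [2·signedArea(FDE) = -81/8 ∩ 2·signedArea(FBD) = -27/8]
2. F_y = -4  [2·signedArea(FDE) = -81/8 ∩ 2·signedArea(FBD) = -27/8]
   → F = (1/2, -4)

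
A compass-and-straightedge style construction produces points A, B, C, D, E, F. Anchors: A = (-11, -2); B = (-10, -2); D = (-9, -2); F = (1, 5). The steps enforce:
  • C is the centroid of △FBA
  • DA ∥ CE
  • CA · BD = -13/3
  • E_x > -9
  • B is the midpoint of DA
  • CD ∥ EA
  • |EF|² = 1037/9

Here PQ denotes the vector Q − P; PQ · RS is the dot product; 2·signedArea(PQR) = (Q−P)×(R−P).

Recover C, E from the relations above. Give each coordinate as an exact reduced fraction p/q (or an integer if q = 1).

C = (-20/3, 1/3)
E = (-26/3, 1/3)

1. C_x = -20/3  [C is the centroid of △FBA]
2. C_y = 1/3  [C is the centroid of △FBA]
   → C = (-20/3, 1/3)
3. E_x = -26/3  [CD ∥ EA ∩ DA ∥ CE]
4. E_y = 1/3  [CD ∥ EA ∩ DA ∥ CE]
   → E = (-26/3, 1/3)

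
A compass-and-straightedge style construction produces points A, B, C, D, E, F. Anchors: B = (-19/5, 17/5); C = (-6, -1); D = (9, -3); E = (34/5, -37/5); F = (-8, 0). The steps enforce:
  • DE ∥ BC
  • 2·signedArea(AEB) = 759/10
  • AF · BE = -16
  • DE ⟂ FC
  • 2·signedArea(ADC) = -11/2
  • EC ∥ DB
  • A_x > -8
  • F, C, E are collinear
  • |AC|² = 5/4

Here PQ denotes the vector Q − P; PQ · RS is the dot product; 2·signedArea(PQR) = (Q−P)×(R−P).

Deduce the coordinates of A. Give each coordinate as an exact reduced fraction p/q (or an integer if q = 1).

1. A_x = -7  [2·signedArea(ADC) = -11/2 ∩ AF · BE = -16]
2. A_y = -1/2  [2·signedArea(ADC) = -11/2 ∩ AF · BE = -16]
   → A = (-7, -1/2)

A = (-7, -1/2)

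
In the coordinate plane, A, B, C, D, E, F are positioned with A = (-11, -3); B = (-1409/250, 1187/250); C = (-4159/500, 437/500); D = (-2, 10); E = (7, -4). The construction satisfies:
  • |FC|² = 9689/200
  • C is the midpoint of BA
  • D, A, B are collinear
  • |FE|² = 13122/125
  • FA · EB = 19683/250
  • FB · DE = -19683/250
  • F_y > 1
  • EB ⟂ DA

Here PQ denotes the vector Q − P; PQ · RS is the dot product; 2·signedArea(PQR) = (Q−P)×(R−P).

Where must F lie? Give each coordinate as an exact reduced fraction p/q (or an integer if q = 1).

F = (-178/125, 229/125)

1. F_x = -178/125  [FB · DE = -19683/250 ∩ FA · EB = 19683/250]
2. F_y = 229/125  [FB · DE = -19683/250 ∩ FA · EB = 19683/250]
   → F = (-178/125, 229/125)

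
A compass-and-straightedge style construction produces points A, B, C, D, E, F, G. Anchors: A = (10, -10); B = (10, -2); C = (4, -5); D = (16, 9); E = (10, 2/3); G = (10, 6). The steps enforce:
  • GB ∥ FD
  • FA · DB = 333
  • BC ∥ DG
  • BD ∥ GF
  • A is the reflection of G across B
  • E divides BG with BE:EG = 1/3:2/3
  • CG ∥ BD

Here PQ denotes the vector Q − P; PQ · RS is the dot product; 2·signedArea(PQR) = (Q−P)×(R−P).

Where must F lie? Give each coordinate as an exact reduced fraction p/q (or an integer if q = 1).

1. F_x = 16  [GB ∥ FD ∩ BD ∥ GF]
2. F_y = 17  [GB ∥ FD ∩ BD ∥ GF]
   → F = (16, 17)

F = (16, 17)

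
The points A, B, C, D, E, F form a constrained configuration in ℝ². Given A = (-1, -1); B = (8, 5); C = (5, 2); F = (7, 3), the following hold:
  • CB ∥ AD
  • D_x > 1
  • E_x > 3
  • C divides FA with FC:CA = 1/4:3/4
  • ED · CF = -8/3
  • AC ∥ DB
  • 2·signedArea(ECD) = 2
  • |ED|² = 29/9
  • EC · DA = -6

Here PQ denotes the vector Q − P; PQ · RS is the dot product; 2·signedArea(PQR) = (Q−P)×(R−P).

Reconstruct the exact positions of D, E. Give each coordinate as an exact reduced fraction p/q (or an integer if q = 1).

D = (2, 2)
E = (11/3, 4/3)

1. D_x = 2  [AC ∥ DB ∩ CB ∥ AD]
2. D_y = 2  [AC ∥ DB ∩ CB ∥ AD]
   → D = (2, 2)
3. E_x = 11/3  [2·signedArea(ECD) = 2 ∩ EC · DA = -6]
4. E_y = 4/3  [2·signedArea(ECD) = 2 ∩ EC · DA = -6]
   → E = (11/3, 4/3)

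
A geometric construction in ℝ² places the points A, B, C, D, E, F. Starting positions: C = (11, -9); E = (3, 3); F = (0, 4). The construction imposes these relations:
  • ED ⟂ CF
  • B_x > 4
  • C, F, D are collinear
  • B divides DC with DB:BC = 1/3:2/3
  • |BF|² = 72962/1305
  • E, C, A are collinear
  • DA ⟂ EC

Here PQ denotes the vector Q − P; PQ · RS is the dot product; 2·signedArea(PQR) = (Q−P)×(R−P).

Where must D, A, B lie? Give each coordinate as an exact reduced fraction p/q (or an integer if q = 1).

A = (5851/1885, 5361/1885)
B = (2101/435, -743/435)
D = (253/145, 281/145)

1. D_x = 253/145  [C, F, D are collinear ∩ ED ⟂ CF]
2. D_y = 281/145  [C, F, D are collinear ∩ ED ⟂ CF]
   → D = (253/145, 281/145)
3. A_x = 5851/1885  [E, C, A are collinear ∩ DA ⟂ EC]
4. A_y = 5361/1885  [E, C, A are collinear ∩ DA ⟂ EC]
   → A = (5851/1885, 5361/1885)
5. B_x = 2101/435  [B divides DC with DB:BC = 1/3:2/3]
6. B_y = -743/435  [B divides DC with DB:BC = 1/3:2/3]
   → B = (2101/435, -743/435)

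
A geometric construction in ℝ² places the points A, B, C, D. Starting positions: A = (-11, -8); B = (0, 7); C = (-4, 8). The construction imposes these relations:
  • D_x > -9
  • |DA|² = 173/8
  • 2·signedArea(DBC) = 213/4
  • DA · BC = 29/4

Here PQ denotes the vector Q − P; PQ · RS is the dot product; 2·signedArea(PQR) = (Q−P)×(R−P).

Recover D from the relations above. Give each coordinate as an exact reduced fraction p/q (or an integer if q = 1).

1. D_x = -33/4  [2·signedArea(DBC) = 213/4 ∩ DA · BC = 29/4]
2. D_y = -17/4  [2·signedArea(DBC) = 213/4 ∩ DA · BC = 29/4]
   → D = (-33/4, -17/4)

D = (-33/4, -17/4)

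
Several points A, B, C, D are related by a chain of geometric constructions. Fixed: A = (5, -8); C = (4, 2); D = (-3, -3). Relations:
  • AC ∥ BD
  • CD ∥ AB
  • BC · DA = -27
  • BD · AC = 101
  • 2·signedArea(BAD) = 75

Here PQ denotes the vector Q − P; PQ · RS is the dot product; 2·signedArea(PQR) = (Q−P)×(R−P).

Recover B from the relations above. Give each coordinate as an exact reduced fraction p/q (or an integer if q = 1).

1. B_x = -2  [AC ∥ BD ∩ CD ∥ AB]
2. B_y = -13  [AC ∥ BD ∩ CD ∥ AB]
   → B = (-2, -13)

B = (-2, -13)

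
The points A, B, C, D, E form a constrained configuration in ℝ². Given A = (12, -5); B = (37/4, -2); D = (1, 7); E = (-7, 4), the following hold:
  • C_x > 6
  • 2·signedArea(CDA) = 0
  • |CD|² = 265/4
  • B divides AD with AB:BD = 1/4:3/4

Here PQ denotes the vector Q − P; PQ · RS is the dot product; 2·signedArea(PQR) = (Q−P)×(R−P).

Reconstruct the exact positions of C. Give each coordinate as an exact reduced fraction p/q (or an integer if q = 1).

C = (13/2, 1)

1. C_x = 13/2  [line 12·x + 11·y + -89 = 0 ∩ |CD|² = 265/4]
2. C_y = 1  [line 12·x + 11·y + -89 = 0 ∩ |CD|² = 265/4]
   → C = (13/2, 1)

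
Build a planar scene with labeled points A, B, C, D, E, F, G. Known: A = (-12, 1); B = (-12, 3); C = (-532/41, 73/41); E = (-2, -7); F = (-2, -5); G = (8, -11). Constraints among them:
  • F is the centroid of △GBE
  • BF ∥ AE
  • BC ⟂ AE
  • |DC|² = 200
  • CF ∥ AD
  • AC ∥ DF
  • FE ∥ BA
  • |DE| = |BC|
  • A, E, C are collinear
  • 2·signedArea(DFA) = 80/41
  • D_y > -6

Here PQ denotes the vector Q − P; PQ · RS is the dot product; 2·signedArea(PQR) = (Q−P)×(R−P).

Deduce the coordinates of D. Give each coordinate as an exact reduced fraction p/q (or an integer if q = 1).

1. D_x = -42/41  [AC ∥ DF ∩ CF ∥ AD]
2. D_y = -237/41  [AC ∥ DF ∩ CF ∥ AD]
   → D = (-42/41, -237/41)

D = (-42/41, -237/41)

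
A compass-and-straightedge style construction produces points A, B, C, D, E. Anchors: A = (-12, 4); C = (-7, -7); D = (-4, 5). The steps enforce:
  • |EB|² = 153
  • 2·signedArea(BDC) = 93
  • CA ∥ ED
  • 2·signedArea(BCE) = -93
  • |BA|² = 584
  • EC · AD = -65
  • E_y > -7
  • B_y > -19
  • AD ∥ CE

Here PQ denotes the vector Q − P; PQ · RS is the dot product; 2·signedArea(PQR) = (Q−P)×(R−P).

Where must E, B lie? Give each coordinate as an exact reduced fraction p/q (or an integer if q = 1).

1. E_x = 1  [CA ∥ ED ∩ AD ∥ CE]
2. E_y = -6  [CA ∥ ED ∩ AD ∥ CE]
   → E = (1, -6)
3. B_x = -2  [2·signedArea(BCE) = -93 ∩ 2·signedArea(BDC) = 93]
4. B_y = -18  [2·signedArea(BCE) = -93 ∩ 2·signedArea(BDC) = 93]
   → B = (-2, -18)

B = (-2, -18)
E = (1, -6)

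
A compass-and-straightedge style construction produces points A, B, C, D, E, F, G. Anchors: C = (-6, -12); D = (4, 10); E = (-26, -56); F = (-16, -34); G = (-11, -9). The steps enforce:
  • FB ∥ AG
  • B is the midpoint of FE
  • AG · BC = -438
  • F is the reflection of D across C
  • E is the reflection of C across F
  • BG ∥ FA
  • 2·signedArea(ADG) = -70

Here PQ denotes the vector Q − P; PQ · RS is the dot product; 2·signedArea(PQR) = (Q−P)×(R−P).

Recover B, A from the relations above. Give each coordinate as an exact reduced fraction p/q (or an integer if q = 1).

1. B_x = -21  [B is the midpoint of FE]
2. B_y = -45  [B is the midpoint of FE]
   → B = (-21, -45)
3. A_x = -6  [FB ∥ AG ∩ BG ∥ FA]
4. A_y = 2  [FB ∥ AG ∩ BG ∥ FA]
   → A = (-6, 2)

A = (-6, 2)
B = (-21, -45)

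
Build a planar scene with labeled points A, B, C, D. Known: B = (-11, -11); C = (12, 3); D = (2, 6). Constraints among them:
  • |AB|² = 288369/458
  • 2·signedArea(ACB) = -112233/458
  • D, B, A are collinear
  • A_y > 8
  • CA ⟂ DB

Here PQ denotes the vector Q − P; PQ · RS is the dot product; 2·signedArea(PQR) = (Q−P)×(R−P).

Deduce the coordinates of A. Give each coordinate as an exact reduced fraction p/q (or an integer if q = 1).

A = (1943/458, 4091/458)

1. A_x = 1943/458  [D, B, A are collinear ∩ CA ⟂ DB]
2. A_y = 4091/458  [D, B, A are collinear ∩ CA ⟂ DB]
   → A = (1943/458, 4091/458)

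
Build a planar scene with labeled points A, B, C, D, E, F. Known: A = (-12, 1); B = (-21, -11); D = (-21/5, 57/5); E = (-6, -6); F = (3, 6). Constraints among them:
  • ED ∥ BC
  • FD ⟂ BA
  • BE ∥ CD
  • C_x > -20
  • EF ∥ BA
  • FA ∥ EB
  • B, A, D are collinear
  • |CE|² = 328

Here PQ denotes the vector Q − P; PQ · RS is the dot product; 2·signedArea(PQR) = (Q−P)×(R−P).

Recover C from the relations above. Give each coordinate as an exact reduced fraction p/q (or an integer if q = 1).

1. C_x = -96/5  [BE ∥ CD ∩ ED ∥ BC]
2. C_y = 32/5  [BE ∥ CD ∩ ED ∥ BC]
   → C = (-96/5, 32/5)

C = (-96/5, 32/5)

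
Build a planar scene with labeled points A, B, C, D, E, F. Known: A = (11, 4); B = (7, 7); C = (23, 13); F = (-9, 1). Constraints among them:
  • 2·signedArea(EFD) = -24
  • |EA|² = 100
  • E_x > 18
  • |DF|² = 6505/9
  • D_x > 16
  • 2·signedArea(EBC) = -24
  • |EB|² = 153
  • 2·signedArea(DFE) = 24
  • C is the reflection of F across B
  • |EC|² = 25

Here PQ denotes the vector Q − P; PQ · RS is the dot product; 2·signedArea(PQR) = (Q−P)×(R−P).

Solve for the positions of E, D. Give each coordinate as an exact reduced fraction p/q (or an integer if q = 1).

D = (49/3, 10)
E = (19, 10)

1. E_x = 19  [line -6·x + 16·y + -46 = 0 ∩ |EB|² = 153]
2. E_y = 10  [line -6·x + 16·y + -46 = 0 ∩ |EB|² = 153]
   → E = (19, 10)
3. D_x = 49/3  [line -9·x + 28·y + -133 = 0 ∩ |DF|² = 6505/9]
4. D_y = 10  [line -9·x + 28·y + -133 = 0 ∩ |DF|² = 6505/9]
   → D = (49/3, 10)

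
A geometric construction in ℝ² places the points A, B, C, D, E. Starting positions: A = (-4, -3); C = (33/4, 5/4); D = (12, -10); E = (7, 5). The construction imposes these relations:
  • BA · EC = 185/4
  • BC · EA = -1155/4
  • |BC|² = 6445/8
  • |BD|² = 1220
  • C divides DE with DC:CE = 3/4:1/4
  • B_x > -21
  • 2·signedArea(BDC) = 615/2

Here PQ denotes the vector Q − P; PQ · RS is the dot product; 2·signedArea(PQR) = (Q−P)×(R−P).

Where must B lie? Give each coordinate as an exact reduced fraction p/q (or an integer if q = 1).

B = (-20, 4)

1. B_x = -20  [BA · EC = 185/4 ∩ 2·signedArea(BDC) = 615/2]
2. B_y = 4  [BA · EC = 185/4 ∩ 2·signedArea(BDC) = 615/2]
   → B = (-20, 4)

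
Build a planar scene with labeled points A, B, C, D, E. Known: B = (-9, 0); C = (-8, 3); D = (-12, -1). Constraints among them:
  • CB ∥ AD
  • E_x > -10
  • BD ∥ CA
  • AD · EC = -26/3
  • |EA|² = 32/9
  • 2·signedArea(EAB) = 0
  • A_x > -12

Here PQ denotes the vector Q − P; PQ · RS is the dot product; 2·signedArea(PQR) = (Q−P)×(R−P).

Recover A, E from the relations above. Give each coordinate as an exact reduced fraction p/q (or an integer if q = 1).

A = (-11, 2)
E = (-29/3, 2/3)

1. A_x = -11  [CB ∥ AD ∩ BD ∥ CA]
2. A_y = 2  [CB ∥ AD ∩ BD ∥ CA]
   → A = (-11, 2)
3. E_x = -29/3  [2·signedArea(EAB) = 0 ∩ AD · EC = -26/3]
4. E_y = 2/3  [2·signedArea(EAB) = 0 ∩ AD · EC = -26/3]
   → E = (-29/3, 2/3)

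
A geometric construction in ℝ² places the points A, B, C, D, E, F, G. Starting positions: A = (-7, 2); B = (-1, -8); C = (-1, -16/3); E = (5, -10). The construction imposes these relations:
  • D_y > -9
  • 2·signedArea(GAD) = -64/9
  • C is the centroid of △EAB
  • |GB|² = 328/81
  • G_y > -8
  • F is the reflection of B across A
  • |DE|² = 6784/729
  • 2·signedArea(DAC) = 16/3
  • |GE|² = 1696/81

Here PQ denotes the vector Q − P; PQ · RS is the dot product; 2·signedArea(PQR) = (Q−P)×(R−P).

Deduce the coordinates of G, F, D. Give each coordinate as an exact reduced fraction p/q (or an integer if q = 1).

D = (7/3, -230/27)
F = (-13, 12)
G = (1, -70/9)

1. F_x = -13  [F is the reflection of B across A]
2. F_y = 12  [F is the reflection of B across A]
   → F = (-13, 12)
3. D_x = 7/3  [line 22/3·x + 6·y + 34 = 0 ∩ |DE|² = 6784/729]
4. D_y = -230/27  [line 22/3·x + 6·y + 34 = 0 ∩ |DE|² = 6784/729]
   → D = (7/3, -230/27)
5. G_x = 1  [line 284/27·x + 28/3·y + 1676/27 = 0 ∩ |GE|² = 1696/81]
6. G_y = -70/9  [line 284/27·x + 28/3·y + 1676/27 = 0 ∩ |GE|² = 1696/81]
   → G = (1, -70/9)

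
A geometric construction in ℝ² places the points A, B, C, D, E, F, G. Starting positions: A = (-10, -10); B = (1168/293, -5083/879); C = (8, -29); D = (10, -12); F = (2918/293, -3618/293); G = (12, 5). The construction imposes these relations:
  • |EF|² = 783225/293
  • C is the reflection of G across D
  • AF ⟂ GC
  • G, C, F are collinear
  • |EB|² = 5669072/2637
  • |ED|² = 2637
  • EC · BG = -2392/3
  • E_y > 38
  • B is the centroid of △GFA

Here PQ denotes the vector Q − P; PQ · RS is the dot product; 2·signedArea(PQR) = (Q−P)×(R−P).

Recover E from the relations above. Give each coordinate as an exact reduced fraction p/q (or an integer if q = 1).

1. E_x = 16  [line -2348/293·x + -9478/879·y + 160782/293 = 0 ∩ |EB|² = 5669072/2637]
2. E_y = 39  [line -2348/293·x + -9478/879·y + 160782/293 = 0 ∩ |EB|² = 5669072/2637]
   → E = (16, 39)

E = (16, 39)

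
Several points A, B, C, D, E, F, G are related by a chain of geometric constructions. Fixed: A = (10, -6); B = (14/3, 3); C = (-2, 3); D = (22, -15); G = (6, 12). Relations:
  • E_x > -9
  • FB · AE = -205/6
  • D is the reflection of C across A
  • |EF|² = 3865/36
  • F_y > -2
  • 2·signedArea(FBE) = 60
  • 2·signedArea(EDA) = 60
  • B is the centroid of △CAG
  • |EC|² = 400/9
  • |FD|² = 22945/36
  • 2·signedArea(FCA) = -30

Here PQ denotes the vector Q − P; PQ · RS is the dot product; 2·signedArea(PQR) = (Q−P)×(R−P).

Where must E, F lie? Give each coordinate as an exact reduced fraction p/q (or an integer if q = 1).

E = (-26/3, 3)
F = (2/3, -3/2)

1. F_x = 2/3  [line 9·x + 12·y + 12 = 0 ∩ |FD|² = 22945/36]
2. F_y = -3/2  [line 9·x + 12·y + 12 = 0 ∩ |FD|² = 22945/36]
   → F = (2/3, -3/2)
3. E_x = -26/3  [2·signedArea(EDA) = 60 ∩ FB · AE = -205/6]
4. E_y = 3  [2·signedArea(EDA) = 60 ∩ FB · AE = -205/6]
   → E = (-26/3, 3)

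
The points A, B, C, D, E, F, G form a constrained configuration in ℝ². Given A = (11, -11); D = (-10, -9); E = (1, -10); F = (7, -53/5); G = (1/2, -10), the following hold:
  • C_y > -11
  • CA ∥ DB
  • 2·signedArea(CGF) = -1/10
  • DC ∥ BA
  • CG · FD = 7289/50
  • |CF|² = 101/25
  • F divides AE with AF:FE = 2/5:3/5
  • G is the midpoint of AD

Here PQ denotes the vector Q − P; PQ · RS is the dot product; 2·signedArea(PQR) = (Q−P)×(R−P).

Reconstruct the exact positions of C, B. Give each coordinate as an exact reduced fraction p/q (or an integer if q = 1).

1. C_x = 9  [CG · FD = 7289/50 ∩ 2·signedArea(CGF) = -1/10]
2. C_y = -54/5  [CG · FD = 7289/50 ∩ 2·signedArea(CGF) = -1/10]
   → C = (9, -54/5)
3. B_x = -8  [DC ∥ BA ∩ CA ∥ DB]
4. B_y = -46/5  [DC ∥ BA ∩ CA ∥ DB]
   → B = (-8, -46/5)

B = (-8, -46/5)
C = (9, -54/5)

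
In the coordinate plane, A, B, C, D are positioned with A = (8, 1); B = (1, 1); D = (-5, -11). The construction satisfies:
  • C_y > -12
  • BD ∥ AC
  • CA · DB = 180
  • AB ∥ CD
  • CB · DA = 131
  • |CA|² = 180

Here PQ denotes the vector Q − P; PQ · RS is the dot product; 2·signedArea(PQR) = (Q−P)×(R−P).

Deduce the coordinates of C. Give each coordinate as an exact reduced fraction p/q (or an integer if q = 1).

1. C_x = 2  [AB ∥ CD ∩ BD ∥ AC]
2. C_y = -11  [AB ∥ CD ∩ BD ∥ AC]
   → C = (2, -11)

C = (2, -11)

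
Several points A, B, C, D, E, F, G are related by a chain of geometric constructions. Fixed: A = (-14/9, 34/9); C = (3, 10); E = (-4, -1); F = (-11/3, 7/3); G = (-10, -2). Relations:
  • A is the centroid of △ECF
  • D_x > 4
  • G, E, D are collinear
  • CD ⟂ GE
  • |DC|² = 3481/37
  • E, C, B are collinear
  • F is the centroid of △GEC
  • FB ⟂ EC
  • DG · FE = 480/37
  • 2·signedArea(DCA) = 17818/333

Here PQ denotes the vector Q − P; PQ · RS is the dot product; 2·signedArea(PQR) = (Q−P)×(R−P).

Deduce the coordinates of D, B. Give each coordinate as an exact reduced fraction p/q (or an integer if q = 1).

1. D_x = 170/37  [G, E, D are collinear ∩ CD ⟂ GE]
2. D_y = 16/37  [G, E, D are collinear ∩ CD ⟂ GE]
   → D = (170/37, 16/37)
3. B_x = -407/170  [E, C, B are collinear ∩ FB ⟂ EC]
4. B_y = 259/170  [E, C, B are collinear ∩ FB ⟂ EC]
   → B = (-407/170, 259/170)

B = (-407/170, 259/170)
D = (170/37, 16/37)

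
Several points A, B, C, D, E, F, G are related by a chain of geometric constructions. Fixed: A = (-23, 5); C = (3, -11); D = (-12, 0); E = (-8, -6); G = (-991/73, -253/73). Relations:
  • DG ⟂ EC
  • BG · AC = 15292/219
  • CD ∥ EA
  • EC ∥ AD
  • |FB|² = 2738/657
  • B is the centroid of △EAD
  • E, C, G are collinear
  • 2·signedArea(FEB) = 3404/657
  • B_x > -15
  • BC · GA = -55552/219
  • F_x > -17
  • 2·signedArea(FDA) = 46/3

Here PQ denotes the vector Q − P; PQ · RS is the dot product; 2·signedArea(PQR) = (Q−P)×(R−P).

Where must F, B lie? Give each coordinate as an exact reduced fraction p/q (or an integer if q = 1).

1. B_x = -43/3  [B is the centroid of △EAD]
2. B_y = -1/3  [B is the centroid of △EAD]
   → B = (-43/3, -1/3)
3. F_x = -1182/73  [2·signedArea(FEB) = 3404/657 ∩ 2·signedArea(FDA) = 46/3]
4. F_y = 112/219  [2·signedArea(FEB) = 3404/657 ∩ 2·signedArea(FDA) = 46/3]
   → F = (-1182/73, 112/219)

B = (-43/3, -1/3)
F = (-1182/73, 112/219)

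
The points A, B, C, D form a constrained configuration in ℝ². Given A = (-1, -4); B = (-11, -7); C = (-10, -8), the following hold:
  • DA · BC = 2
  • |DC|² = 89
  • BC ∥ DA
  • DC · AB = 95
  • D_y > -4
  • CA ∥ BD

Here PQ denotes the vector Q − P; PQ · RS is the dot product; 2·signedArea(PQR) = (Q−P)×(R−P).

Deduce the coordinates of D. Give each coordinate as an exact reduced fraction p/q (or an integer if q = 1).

D = (-2, -3)

1. D_x = -2  [BC ∥ DA ∩ CA ∥ BD]
2. D_y = -3  [BC ∥ DA ∩ CA ∥ BD]
   → D = (-2, -3)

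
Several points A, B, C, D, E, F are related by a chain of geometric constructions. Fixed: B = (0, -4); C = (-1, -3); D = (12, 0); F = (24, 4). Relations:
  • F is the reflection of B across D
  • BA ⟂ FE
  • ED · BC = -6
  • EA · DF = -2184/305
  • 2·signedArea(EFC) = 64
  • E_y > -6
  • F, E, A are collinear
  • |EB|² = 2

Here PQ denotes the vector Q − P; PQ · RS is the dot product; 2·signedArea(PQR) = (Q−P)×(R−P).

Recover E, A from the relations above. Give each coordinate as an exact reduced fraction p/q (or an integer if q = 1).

1. E_x = 1  [ED · BC = -6 ∩ 2·signedArea(EFC) = 64]
2. E_y = -5  [ED · BC = -6 ∩ 2·signedArea(EFC) = 64]
   → E = (1, -5)
3. A_x = 144/305  [F, E, A are collinear ∩ BA ⟂ FE]
4. A_y = -1588/305  [F, E, A are collinear ∩ BA ⟂ FE]
   → A = (144/305, -1588/305)

A = (144/305, -1588/305)
E = (1, -5)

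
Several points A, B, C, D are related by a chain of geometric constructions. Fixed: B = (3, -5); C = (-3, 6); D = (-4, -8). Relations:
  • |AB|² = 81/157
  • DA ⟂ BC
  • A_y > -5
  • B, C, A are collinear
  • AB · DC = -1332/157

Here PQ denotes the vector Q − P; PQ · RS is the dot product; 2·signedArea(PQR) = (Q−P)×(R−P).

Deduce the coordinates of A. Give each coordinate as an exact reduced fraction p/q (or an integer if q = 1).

1. A_x = 417/157  [B, C, A are collinear ∩ DA ⟂ BC]
2. A_y = -686/157  [B, C, A are collinear ∩ DA ⟂ BC]
   → A = (417/157, -686/157)

A = (417/157, -686/157)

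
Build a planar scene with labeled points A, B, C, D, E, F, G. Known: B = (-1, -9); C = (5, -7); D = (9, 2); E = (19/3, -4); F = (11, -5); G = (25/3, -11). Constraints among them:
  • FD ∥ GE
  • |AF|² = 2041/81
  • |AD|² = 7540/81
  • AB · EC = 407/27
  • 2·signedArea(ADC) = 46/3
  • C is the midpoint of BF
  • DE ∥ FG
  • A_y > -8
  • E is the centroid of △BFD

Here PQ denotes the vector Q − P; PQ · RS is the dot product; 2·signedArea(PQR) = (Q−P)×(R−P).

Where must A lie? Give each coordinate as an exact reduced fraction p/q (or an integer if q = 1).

1. A_x = 59/9  [2·signedArea(ADC) = 46/3 ∩ AB · EC = 407/27]
2. A_y = -22/3  [2·signedArea(ADC) = 46/3 ∩ AB · EC = 407/27]
   → A = (59/9, -22/3)

A = (59/9, -22/3)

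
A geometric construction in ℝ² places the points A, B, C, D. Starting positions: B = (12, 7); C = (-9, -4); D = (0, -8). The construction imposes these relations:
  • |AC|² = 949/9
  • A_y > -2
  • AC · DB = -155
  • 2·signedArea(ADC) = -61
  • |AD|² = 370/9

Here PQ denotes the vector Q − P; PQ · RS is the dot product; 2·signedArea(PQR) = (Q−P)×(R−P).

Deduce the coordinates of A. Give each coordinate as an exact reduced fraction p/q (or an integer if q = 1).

1. A_x = 1  [AC · DB = -155 ∩ 2·signedArea(ADC) = -61]
2. A_y = -5/3  [AC · DB = -155 ∩ 2·signedArea(ADC) = -61]
   → A = (1, -5/3)

A = (1, -5/3)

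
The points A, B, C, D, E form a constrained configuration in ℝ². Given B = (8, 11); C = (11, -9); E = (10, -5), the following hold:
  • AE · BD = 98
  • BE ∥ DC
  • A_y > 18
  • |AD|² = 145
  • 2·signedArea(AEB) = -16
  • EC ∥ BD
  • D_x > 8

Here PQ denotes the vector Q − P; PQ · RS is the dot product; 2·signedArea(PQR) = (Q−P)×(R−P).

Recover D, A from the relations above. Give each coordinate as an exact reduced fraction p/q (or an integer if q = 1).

A = (8, 19)
D = (9, 7)

1. D_x = 9  [BE ∥ DC ∩ EC ∥ BD]
2. D_y = 7  [BE ∥ DC ∩ EC ∥ BD]
   → D = (9, 7)
3. A_x = 8  [AE · BD = 98 ∩ 2·signedArea(AEB) = -16]
4. A_y = 19  [AE · BD = 98 ∩ 2·signedArea(AEB) = -16]
   → A = (8, 19)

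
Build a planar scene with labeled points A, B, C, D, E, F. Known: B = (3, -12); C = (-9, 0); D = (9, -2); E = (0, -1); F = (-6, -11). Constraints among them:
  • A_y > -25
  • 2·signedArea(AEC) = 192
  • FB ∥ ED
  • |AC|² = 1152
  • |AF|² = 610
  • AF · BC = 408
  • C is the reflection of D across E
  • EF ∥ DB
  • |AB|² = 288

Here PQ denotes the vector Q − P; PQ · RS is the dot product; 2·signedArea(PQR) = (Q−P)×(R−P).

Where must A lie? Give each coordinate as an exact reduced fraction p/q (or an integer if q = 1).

A = (15, -24)

1. A_x = 15  [2·signedArea(AEC) = 192 ∩ AF · BC = 408]
2. A_y = -24  [2·signedArea(AEC) = 192 ∩ AF · BC = 408]
   → A = (15, -24)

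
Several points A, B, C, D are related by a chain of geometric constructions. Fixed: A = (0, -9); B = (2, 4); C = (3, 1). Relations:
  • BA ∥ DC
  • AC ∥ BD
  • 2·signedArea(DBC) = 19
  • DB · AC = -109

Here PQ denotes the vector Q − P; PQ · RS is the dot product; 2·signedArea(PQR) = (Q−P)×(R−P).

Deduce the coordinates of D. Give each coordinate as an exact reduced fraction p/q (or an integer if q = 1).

1. D_x = 5  [BA ∥ DC ∩ AC ∥ BD]
2. D_y = 14  [BA ∥ DC ∩ AC ∥ BD]
   → D = (5, 14)

D = (5, 14)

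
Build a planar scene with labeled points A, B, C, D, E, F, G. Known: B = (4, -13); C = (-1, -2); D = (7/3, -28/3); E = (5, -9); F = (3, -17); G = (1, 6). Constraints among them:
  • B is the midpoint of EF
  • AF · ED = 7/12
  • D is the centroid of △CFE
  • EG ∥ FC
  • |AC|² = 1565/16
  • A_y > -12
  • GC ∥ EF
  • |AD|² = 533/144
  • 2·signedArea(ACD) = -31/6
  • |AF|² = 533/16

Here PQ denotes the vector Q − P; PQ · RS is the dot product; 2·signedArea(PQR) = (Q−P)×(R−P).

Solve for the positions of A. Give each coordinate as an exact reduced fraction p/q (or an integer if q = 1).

1. A_x = 5/2  [2·signedArea(ACD) = -31/6 ∩ AF · ED = 7/12]
2. A_y = -45/4  [2·signedArea(ACD) = -31/6 ∩ AF · ED = 7/12]
   → A = (5/2, -45/4)

A = (5/2, -45/4)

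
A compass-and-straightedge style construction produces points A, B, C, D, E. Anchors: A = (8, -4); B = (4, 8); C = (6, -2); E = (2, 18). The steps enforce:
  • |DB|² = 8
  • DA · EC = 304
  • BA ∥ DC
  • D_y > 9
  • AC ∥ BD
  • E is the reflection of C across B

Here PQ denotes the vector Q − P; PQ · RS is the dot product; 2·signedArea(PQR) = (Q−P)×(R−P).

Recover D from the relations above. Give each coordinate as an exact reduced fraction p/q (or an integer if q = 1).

1. D_x = 2  [BA ∥ DC ∩ AC ∥ BD]
2. D_y = 10  [BA ∥ DC ∩ AC ∥ BD]
   → D = (2, 10)

D = (2, 10)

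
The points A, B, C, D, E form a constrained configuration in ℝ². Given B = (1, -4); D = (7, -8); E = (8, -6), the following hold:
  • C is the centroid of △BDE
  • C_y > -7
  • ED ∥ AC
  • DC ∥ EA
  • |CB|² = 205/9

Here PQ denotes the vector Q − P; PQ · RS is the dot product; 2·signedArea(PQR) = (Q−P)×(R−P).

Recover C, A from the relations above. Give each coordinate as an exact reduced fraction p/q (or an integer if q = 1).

1. C_x = 16/3  [C is the centroid of △BDE]
2. C_y = -6  [C is the centroid of △BDE]
   → C = (16/3, -6)
3. A_x = 19/3  [ED ∥ AC ∩ DC ∥ EA]
4. A_y = -4  [ED ∥ AC ∩ DC ∥ EA]
   → A = (19/3, -4)

A = (19/3, -4)
C = (16/3, -6)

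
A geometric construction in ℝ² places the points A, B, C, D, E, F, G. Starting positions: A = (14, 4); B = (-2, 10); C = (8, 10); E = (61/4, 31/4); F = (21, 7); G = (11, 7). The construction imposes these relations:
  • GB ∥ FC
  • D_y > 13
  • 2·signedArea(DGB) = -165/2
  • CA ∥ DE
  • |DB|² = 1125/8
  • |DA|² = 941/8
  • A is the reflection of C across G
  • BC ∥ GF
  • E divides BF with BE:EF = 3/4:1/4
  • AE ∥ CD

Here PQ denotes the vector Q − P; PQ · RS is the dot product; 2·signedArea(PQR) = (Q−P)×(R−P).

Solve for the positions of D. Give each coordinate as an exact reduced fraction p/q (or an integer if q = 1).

1. D_x = 37/4  [CA ∥ DE ∩ AE ∥ CD]
2. D_y = 55/4  [CA ∥ DE ∩ AE ∥ CD]
   → D = (37/4, 55/4)

D = (37/4, 55/4)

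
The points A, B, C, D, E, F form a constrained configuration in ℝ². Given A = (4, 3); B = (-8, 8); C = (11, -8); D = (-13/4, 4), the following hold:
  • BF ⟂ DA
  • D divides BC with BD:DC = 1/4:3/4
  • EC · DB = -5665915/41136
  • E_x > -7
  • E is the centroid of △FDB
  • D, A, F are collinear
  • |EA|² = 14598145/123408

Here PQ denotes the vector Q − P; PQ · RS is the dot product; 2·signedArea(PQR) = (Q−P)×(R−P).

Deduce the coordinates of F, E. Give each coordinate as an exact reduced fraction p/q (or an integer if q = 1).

1. F_x = -7244/857  [D, A, F are collinear ∩ BF ⟂ DA]
2. F_y = 4043/857  [D, A, F are collinear ∩ BF ⟂ DA]
   → F = (-7244/857, 4043/857)
3. E_x = -67541/10284  [E is the centroid of △FDB]
4. E_y = 14327/2571  [E is the centroid of △FDB]
   → E = (-67541/10284, 14327/2571)

E = (-67541/10284, 14327/2571)
F = (-7244/857, 4043/857)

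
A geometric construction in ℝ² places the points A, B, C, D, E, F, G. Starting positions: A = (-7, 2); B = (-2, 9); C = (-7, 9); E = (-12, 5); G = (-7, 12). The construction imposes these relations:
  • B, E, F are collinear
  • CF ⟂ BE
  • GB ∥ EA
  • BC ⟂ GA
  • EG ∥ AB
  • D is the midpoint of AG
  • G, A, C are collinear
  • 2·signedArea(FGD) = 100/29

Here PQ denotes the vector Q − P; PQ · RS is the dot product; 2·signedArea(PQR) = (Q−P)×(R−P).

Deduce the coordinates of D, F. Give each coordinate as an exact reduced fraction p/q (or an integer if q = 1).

1. D_x = -7  [D is the midpoint of AG]
2. D_y = 7  [D is the midpoint of AG]
   → D = (-7, 7)
3. F_x = -183/29  [B, E, F are collinear ∩ CF ⟂ BE]
4. F_y = 211/29  [B, E, F are collinear ∩ CF ⟂ BE]
   → F = (-183/29, 211/29)

D = (-7, 7)
F = (-183/29, 211/29)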